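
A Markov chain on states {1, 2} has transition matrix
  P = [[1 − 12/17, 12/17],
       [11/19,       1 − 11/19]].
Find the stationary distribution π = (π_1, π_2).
π_1 = 187/415, π_2 = 228/415

Solve πP = π with π_1 + π_2 = 1. From πP = π: π_1 · (1 − 12/17) + π_2 · 11/19 = π_1 ⇒ π_2 · 11/19 = π_1 · 12/17 ⇒ π_2/π_1 = (12/17)/(11/19) = 228/187. Together with π_1 + π_2 = 1:
  π_1 = (11/19)/(12/17 + 11/19) = (11/19)/(415/323) = 187/415,
  π_2 = (12/17)/(12/17 + 11/19) = (12/17)/(415/323) = 228/415.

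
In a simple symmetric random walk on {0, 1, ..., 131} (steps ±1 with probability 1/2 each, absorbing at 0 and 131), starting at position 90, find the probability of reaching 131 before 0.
P(hit 131 before 0) = 90/131

Let u_k = P(hit 131 before 0 | start at k). Then u_0 = 0, u_131 = 1, and u_k = u_{k-1}/2 + u_{k+1}/2 for 1 ≤ k ≤ 130. This harmonic recurrence is solved by u_k = k/131, giving u_90 = 90/131.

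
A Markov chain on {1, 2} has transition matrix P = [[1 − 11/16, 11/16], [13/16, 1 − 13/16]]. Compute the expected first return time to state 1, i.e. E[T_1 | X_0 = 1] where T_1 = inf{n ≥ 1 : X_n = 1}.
E[T_1 | X_0 = 1] = 1/π_1 = 24/13

For an irreducible recurrent Markov chain with stationary distribution π, E[T_i | X_0 = i] = 1/π_i (Kac's formula). Here π_1 = (13/16)/(11/16 + 13/16) = (13/16)/(3/2) = 13/24, so E[T_1 | X_0 = 1] = 1/π_1 = (11/16 + 13/16)/(13/16) = (3/2)/(13/16) = 24/13.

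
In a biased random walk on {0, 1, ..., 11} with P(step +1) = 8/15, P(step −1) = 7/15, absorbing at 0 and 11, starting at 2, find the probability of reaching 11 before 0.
P(hit 11 before 0) = (1 − (7/8)^2) / (1 − (7/8)^11) = 2013265920/6612607849

Let u_k denote P(reach 11 before 0 | start at k). Boundary: u_0 = 0, u_11 = 1. Recurrence: u_k = 8/15·u_{k+1} + 7/15·u_{k-1} for 1 ≤ k ≤ 10. Try u_k = A + B·r^k with r = q/p = (7/15)/(8/15) = 7/8. Substitution satisfies the recurrence; boundary conditions give:
  u_k = (1 − r^k) / (1 − r^N) = (1 − (7/8)^2) / (1 − (7/8)^11) = 2013265920/6612607849.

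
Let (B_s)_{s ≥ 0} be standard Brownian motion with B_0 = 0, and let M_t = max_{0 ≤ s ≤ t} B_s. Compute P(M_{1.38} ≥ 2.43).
P(M_{1.38} ≥ 2.43) = 2·P(B_{1.38} ≥ 2.43) = 2(1 − Φ(2.43/√1.38)) ≈ 0.0386

By the reflection principle for Brownian motion, P(M_t ≥ a) = 2 · P(B_t ≥ a) for a ≥ 0. Since B_t ~ N(0, t), P(B_t ≥ 2.43) = 1 − Φ(2.43/√t) = 1 − Φ(2.43/√1.38) = 1 − Φ(2.0686). So
  P(M_{1.38} ≥ 2.43) = 2(1 − Φ(2.0686)) ≈ 0.0386.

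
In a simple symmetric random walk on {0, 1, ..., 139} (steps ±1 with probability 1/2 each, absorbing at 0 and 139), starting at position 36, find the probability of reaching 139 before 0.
P(hit 139 before 0) = 36/139

Let u_k = P(hit 139 before 0 | start at k). Then u_0 = 0, u_139 = 1, and u_k = u_{k-1}/2 + u_{k+1}/2 for 1 ≤ k ≤ 138. This harmonic recurrence is solved by u_k = k/139, giving u_36 = 36/139.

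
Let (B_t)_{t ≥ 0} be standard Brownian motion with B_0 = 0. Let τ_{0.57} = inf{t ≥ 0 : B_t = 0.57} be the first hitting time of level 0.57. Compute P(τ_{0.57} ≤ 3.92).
P(τ_{0.57} ≤ 3.92) = 2(1 − Φ(0.57/√3.92)) = 2(1 − Φ(0.2879)) ≈ 0.7734

By the reflection principle for standard BM, P(τ_b ≤ t) = 2 · P(B_t ≥ b). Since B_t ~ N(0, t), P(B_t ≥ 0.57) = 1 − Φ(0.57/√t) = 1 − Φ(0.57/√3.92) = 1 − Φ(0.2879) ≈ 0.38671. Doubling: P(τ_{0.57} ≤ 3.92) ≈ 2 · 0.38671 = 0.77342 ≈ 0.7734.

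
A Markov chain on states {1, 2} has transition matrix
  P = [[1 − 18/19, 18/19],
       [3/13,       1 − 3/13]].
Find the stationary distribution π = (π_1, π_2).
π_1 = 19/97, π_2 = 78/97

Solve πP = π with π_1 + π_2 = 1. From πP = π: π_1 · (1 − 18/19) + π_2 · 3/13 = π_1 ⇒ π_2 · 3/13 = π_1 · 18/19 ⇒ π_2/π_1 = (18/19)/(3/13) = 78/19. Together with π_1 + π_2 = 1:
  π_1 = (3/13)/(18/19 + 3/13) = (3/13)/(291/247) = 19/97,
  π_2 = (18/19)/(18/19 + 3/13) = (18/19)/(291/247) = 78/97.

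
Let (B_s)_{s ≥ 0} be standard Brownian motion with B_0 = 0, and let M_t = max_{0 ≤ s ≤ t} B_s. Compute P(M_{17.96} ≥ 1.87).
P(M_{17.96} ≥ 1.87) = 2·P(B_{17.96} ≥ 1.87) = 2(1 − Φ(1.87/√17.96)) ≈ 0.6590

By the reflection principle for Brownian motion, P(M_t ≥ a) = 2 · P(B_t ≥ a) for a ≥ 0. Since B_t ~ N(0, t), P(B_t ≥ 1.87) = 1 − Φ(1.87/√t) = 1 − Φ(1.87/√17.96) = 1 − Φ(0.4413). So
  P(M_{17.96} ≥ 1.87) = 2(1 − Φ(0.4413)) ≈ 0.6590.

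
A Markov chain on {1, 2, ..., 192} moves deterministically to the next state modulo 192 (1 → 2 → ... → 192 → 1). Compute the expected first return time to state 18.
E[T_18 | X_0 = 18] = 192

The chain cycles deterministically, so starting at state 18 it returns in exactly 192 steps. Equivalently, the stationary distribution is uniform π_j = 1/192 for every state j, so by Kac's formula E[T_18] = 1/π_18 = 192.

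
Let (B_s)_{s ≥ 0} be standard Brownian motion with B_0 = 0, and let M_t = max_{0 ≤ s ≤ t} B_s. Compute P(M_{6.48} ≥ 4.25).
P(M_{6.48} ≥ 4.25) = 2·P(B_{6.48} ≥ 4.25) = 2(1 − Φ(4.25/√6.48)) ≈ 0.0950

By the reflection principle for Brownian motion, P(M_t ≥ a) = 2 · P(B_t ≥ a) for a ≥ 0. Since B_t ~ N(0, t), P(B_t ≥ 4.25) = 1 − Φ(4.25/√t) = 1 − Φ(4.25/√6.48) = 1 − Φ(1.6696). So
  P(M_{6.48} ≥ 4.25) = 2(1 − Φ(1.6696)) ≈ 0.0950.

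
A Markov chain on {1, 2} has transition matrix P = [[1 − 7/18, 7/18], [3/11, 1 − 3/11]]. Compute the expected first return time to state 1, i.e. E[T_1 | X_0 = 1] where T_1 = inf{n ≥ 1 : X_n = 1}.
E[T_1 | X_0 = 1] = 1/π_1 = 131/54

For an irreducible recurrent Markov chain with stationary distribution π, E[T_i | X_0 = i] = 1/π_i (Kac's formula). Here π_1 = (3/11)/(7/18 + 3/11) = (3/11)/(131/198) = 54/131, so E[T_1 | X_0 = 1] = 1/π_1 = (7/18 + 3/11)/(3/11) = (131/198)/(3/11) = 131/54.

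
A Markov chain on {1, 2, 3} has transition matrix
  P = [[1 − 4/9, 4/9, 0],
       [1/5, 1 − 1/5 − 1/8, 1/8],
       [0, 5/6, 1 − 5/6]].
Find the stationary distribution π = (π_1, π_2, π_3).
π = (9/32, 5/8, 3/32)

This is a birth-death chain on three states, which satisfies detailed balance: π_1 · P_{12} = π_2 · P_{21} and π_2 · P_{23} = π_3 · P_{32}.
From π_1 · 4/9 = π_2 · 1/5: π_2/π_1 = (4/9)/(1/5) = 20/9.
From π_2 · 1/8 = π_3 · 5/6: π_3/π_2 = (1/8)/(5/6) = 3/20.
Take π_1 proportional to 1; then unnormalized π = (1, 20/9, 1/3). Normalize by dividing by the sum 32/9:
  π = (9/32, 5/8, 3/32).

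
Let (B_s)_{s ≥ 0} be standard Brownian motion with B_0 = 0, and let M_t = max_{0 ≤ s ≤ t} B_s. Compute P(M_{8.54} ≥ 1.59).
P(M_{8.54} ≥ 1.59) = 2·P(B_{8.54} ≥ 1.59) = 2(1 − Φ(1.59/√8.54)) ≈ 0.5864

By the reflection principle for Brownian motion, P(M_t ≥ a) = 2 · P(B_t ≥ a) for a ≥ 0. Since B_t ~ N(0, t), P(B_t ≥ 1.59) = 1 − Φ(1.59/√t) = 1 − Φ(1.59/√8.54) = 1 − Φ(0.5441). So
  P(M_{8.54} ≥ 1.59) = 2(1 − Φ(0.5441)) ≈ 0.5864.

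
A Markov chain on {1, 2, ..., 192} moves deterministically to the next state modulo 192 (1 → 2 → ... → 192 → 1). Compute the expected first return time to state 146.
E[T_146 | X_0 = 146] = 192

The chain cycles deterministically, so starting at state 146 it returns in exactly 192 steps. Equivalently, the stationary distribution is uniform π_j = 1/192 for every state j, so by Kac's formula E[T_146] = 1/π_146 = 192.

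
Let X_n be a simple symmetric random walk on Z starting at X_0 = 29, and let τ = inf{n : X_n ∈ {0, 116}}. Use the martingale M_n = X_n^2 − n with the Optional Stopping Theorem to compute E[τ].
E[τ] = 2523

M_n = X_n^2 − n is a martingale (since E[X_{n+1}^2 | F_n] = X_n^2 + 1). By OST (τ has finite mean in a bounded region), E[M_τ] = E[M_0] = X_0^2 − 0 = 29^2 = 841. Also E[M_τ] = E[X_τ^2] − E[τ]. The walk exits at 0 or 116, with P(hit 116 first) = 29/116, so E[X_τ^2] = 116^2 · 29/116 + 0 = 3364. Thus E[τ] = E[X_τ^2] − E[M_τ] = 3364 − 841 = 2523 = 29(116 − 29) = 2523.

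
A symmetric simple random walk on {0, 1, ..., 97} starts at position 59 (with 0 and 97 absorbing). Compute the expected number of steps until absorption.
E[τ | X_0 = 59] = 2242

Let v_k = E[τ | X_0 = k]. Boundary: v_0 = v_97 = 0. Recurrence: v_k = 1 + (v_{k-1} + v_{k+1})/2 for 1 ≤ k ≤ 96. The particular solution to v_k − (v_{k-1} + v_{k+1})/2 = 1 is v_k = −k^2. Adding homogeneous solution A + B k and matching boundaries gives v_k = k (97 − k). Substituting k = 59: v_59 = 59 · 38 = 2242.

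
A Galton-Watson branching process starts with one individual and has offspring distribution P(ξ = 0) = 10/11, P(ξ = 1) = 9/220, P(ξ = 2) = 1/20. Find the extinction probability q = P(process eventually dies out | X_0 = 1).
q = 1

Mean offspring μ = 0·10/11 + 1·9/220 + 2·1/20 = 31/220 ≤ 1. For μ ≤ 1 with offspring not concentrated at 1, the Galton-Watson process goes extinct almost surely, so q = 1.
(Algebraic check: The pgf is f(s) = 10/11 + 9/220·s + 1/20·s². The extinction probability q is the smallest fixed point of f in [0, 1]. Setting s = f(s):
  1/20·s² + (9/220 − 1)·s + 10/11 = 0
  1/20·s² − (10/11 + 1/20)·s + 10/11 = 0
which factors as (s − 1)·(1/20·s − 10/11) = 0, giving roots s = 1 and s = (10/11)/(1/20) = 200/11. Since 200/11 ≥ 1, the smallest root in [0, 1] is s = 1.)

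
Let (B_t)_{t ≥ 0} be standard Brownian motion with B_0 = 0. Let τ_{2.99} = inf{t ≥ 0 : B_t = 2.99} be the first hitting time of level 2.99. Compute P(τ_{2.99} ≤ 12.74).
P(τ_{2.99} ≤ 12.74) = 2(1 − Φ(2.99/√12.74)) = 2(1 − Φ(0.8377)) ≈ 0.4022

By the reflection principle for standard BM, P(τ_b ≤ t) = 2 · P(B_t ≥ b). Since B_t ~ N(0, t), P(B_t ≥ 2.99) = 1 − Φ(2.99/√t) = 1 − Φ(2.99/√12.74) = 1 − Φ(0.8377) ≈ 0.20110. Doubling: P(τ_{2.99} ≤ 12.74) ≈ 2 · 0.20110 = 0.40220 ≈ 0.4022.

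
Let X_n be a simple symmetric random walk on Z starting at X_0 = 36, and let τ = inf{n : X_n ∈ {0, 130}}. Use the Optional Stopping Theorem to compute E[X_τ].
E[X_τ] = 36

X_n is a martingale and τ is a bounded-mean stopping time (indeed τ is finite a.s. with bounded expectation since the walk is in a bounded region). By the OST, E[X_τ] = E[X_0] = 36. Equivalently: E[X_τ] = 130 · P(hit 130 first) + 0 · P(hit 0 first) = 130 · (36/130) = 36.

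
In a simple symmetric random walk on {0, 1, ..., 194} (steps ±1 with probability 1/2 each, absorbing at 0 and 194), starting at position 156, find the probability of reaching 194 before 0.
P(hit 194 before 0) = 156/194 = 78/97

Let u_k = P(hit 194 before 0 | start at k). Then u_0 = 0, u_194 = 1, and u_k = u_{k-1}/2 + u_{k+1}/2 for 1 ≤ k ≤ 193. This harmonic recurrence is solved by u_k = k/194, giving u_156 = 156/194 = 78/97.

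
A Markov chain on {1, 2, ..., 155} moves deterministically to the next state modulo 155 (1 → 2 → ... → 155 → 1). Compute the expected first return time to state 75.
E[T_75 | X_0 = 75] = 155

The chain cycles deterministically, so starting at state 75 it returns in exactly 155 steps. Equivalently, the stationary distribution is uniform π_j = 1/155 for every state j, so by Kac's formula E[T_75] = 1/π_75 = 155.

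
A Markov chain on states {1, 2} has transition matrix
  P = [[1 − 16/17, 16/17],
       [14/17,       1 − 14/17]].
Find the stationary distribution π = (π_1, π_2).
π_1 = 7/15, π_2 = 8/15

Solve πP = π with π_1 + π_2 = 1. From πP = π: π_1 · (1 − 16/17) + π_2 · 14/17 = π_1 ⇒ π_2 · 14/17 = π_1 · 16/17 ⇒ π_2/π_1 = (16/17)/(14/17) = 8/7. Together with π_1 + π_2 = 1:
  π_1 = (14/17)/(16/17 + 14/17) = (14/17)/(30/17) = 7/15,
  π_2 = (16/17)/(16/17 + 14/17) = (16/17)/(30/17) = 8/15.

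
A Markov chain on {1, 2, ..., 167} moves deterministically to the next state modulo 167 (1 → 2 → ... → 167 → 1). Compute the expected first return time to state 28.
E[T_28 | X_0 = 28] = 167

The chain cycles deterministically, so starting at state 28 it returns in exactly 167 steps. Equivalently, the stationary distribution is uniform π_j = 1/167 for every state j, so by Kac's formula E[T_28] = 1/π_28 = 167.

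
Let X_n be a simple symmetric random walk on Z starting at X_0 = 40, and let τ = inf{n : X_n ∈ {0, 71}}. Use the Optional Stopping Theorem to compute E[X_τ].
E[X_τ] = 40

X_n is a martingale and τ is a bounded-mean stopping time (indeed τ is finite a.s. with bounded expectation since the walk is in a bounded region). By the OST, E[X_τ] = E[X_0] = 40. Equivalently: E[X_τ] = 71 · P(hit 71 first) + 0 · P(hit 0 first) = 71 · (40/71) = 40.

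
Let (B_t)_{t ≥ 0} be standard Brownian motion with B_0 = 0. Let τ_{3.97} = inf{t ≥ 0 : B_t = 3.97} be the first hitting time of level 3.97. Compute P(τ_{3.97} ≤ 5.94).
P(τ_{3.97} ≤ 5.94) = 2(1 − Φ(3.97/√5.94)) = 2(1 − Φ(1.6289)) ≈ 0.1033

By the reflection principle for standard BM, P(τ_b ≤ t) = 2 · P(B_t ≥ b). Since B_t ~ N(0, t), P(B_t ≥ 3.97) = 1 − Φ(3.97/√t) = 1 − Φ(3.97/√5.94) = 1 − Φ(1.6289) ≈ 0.05167. Doubling: P(τ_{3.97} ≤ 5.94) ≈ 2 · 0.05167 = 0.10334 ≈ 0.1033.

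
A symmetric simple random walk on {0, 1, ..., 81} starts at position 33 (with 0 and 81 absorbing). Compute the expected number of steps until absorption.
E[τ | X_0 = 33] = 1584

Let v_k = E[τ | X_0 = k]. Boundary: v_0 = v_81 = 0. Recurrence: v_k = 1 + (v_{k-1} + v_{k+1})/2 for 1 ≤ k ≤ 80. The particular solution to v_k − (v_{k-1} + v_{k+1})/2 = 1 is v_k = −k^2. Adding homogeneous solution A + B k and matching boundaries gives v_k = k (81 − k). Substituting k = 33: v_33 = 33 · 48 = 1584.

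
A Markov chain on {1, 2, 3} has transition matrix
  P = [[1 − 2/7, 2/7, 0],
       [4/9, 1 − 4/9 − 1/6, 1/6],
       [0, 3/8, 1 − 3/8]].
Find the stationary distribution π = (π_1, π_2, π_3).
π = (14/27, 1/3, 4/27)

This is a birth-death chain on three states, which satisfies detailed balance: π_1 · P_{12} = π_2 · P_{21} and π_2 · P_{23} = π_3 · P_{32}.
From π_1 · 2/7 = π_2 · 4/9: π_2/π_1 = (2/7)/(4/9) = 9/14.
From π_2 · 1/6 = π_3 · 3/8: π_3/π_2 = (1/6)/(3/8) = 4/9.
Take π_1 proportional to 1; then unnormalized π = (1, 9/14, 2/7). Normalize by dividing by the sum 27/14:
  π = (14/27, 1/3, 4/27).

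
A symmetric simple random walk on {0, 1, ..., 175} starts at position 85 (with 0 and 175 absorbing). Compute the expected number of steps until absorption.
E[τ | X_0 = 85] = 7650

Let v_k = E[τ | X_0 = k]. Boundary: v_0 = v_175 = 0. Recurrence: v_k = 1 + (v_{k-1} + v_{k+1})/2 for 1 ≤ k ≤ 174. The particular solution to v_k − (v_{k-1} + v_{k+1})/2 = 1 is v_k = −k^2. Adding homogeneous solution A + B k and matching boundaries gives v_k = k (175 − k). Substituting k = 85: v_85 = 85 · 90 = 7650.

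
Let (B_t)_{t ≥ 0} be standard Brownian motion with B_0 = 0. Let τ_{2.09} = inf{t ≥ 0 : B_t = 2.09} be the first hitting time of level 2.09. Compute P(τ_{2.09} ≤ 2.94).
P(τ_{2.09} ≤ 2.94) = 2(1 − Φ(2.09/√2.94)) = 2(1 − Φ(1.2189)) ≈ 0.2229

By the reflection principle for standard BM, P(τ_b ≤ t) = 2 · P(B_t ≥ b). Since B_t ~ N(0, t), P(B_t ≥ 2.09) = 1 − Φ(2.09/√t) = 1 − Φ(2.09/√2.94) = 1 − Φ(1.2189) ≈ 0.11144. Doubling: P(τ_{2.09} ≤ 2.94) ≈ 2 · 0.11144 = 0.22288 ≈ 0.2229.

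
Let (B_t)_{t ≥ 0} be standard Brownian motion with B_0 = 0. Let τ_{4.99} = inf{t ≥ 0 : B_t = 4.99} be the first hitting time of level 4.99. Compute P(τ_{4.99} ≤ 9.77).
P(τ_{4.99} ≤ 9.77) = 2(1 − Φ(4.99/√9.77)) = 2(1 − Φ(1.5964)) ≈ 0.1104

By the reflection principle for standard BM, P(τ_b ≤ t) = 2 · P(B_t ≥ b). Since B_t ~ N(0, t), P(B_t ≥ 4.99) = 1 − Φ(4.99/√t) = 1 − Φ(4.99/√9.77) = 1 − Φ(1.5964) ≈ 0.05520. Doubling: P(τ_{4.99} ≤ 9.77) ≈ 2 · 0.05520 = 0.11040 ≈ 0.1104.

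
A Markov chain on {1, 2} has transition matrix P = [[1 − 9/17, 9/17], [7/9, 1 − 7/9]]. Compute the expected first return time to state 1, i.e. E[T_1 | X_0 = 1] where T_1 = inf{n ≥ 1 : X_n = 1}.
E[T_1 | X_0 = 1] = 1/π_1 = 200/119

For an irreducible recurrent Markov chain with stationary distribution π, E[T_i | X_0 = i] = 1/π_i (Kac's formula). Here π_1 = (7/9)/(9/17 + 7/9) = (7/9)/(200/153) = 119/200, so E[T_1 | X_0 = 1] = 1/π_1 = (9/17 + 7/9)/(7/9) = (200/153)/(7/9) = 200/119.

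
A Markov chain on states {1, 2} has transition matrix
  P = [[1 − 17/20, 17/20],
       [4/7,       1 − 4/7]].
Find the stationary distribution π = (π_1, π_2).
π_1 = 80/199, π_2 = 119/199

Solve πP = π with π_1 + π_2 = 1. From πP = π: π_1 · (1 − 17/20) + π_2 · 4/7 = π_1 ⇒ π_2 · 4/7 = π_1 · 17/20 ⇒ π_2/π_1 = (17/20)/(4/7) = 119/80. Together with π_1 + π_2 = 1:
  π_1 = (4/7)/(17/20 + 4/7) = (4/7)/(199/140) = 80/199,
  π_2 = (17/20)/(17/20 + 4/7) = (17/20)/(199/140) = 119/199.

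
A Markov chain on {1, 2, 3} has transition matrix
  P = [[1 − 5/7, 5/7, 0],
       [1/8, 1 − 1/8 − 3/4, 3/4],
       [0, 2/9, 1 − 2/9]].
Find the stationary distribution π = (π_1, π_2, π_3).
π = (1/26, 20/91, 135/182)

This is a birth-death chain on three states, which satisfies detailed balance: π_1 · P_{12} = π_2 · P_{21} and π_2 · P_{23} = π_3 · P_{32}.
From π_1 · 5/7 = π_2 · 1/8: π_2/π_1 = (5/7)/(1/8) = 40/7.
From π_2 · 3/4 = π_3 · 2/9: π_3/π_2 = (3/4)/(2/9) = 27/8.
Take π_1 proportional to 1; then unnormalized π = (1, 40/7, 135/7). Normalize by dividing by the sum 26:
  π = (1/26, 20/91, 135/182).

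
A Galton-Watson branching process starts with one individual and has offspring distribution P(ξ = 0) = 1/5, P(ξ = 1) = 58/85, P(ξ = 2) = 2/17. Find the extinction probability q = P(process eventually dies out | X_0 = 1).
q = 1

Mean offspring μ = 0·1/5 + 1·58/85 + 2·2/17 = 78/85 ≤ 1. For μ ≤ 1 with offspring not concentrated at 1, the Galton-Watson process goes extinct almost surely, so q = 1.
(Algebraic check: The pgf is f(s) = 1/5 + 58/85·s + 2/17·s². The extinction probability q is the smallest fixed point of f in [0, 1]. Setting s = f(s):
  2/17·s² + (58/85 − 1)·s + 1/5 = 0
  2/17·s² − (1/5 + 2/17)·s + 1/5 = 0
which factors as (s − 1)·(2/17·s − 1/5) = 0, giving roots s = 1 and s = (1/5)/(2/17) = 17/10. Since 17/10 ≥ 1, the smallest root in [0, 1] is s = 1.)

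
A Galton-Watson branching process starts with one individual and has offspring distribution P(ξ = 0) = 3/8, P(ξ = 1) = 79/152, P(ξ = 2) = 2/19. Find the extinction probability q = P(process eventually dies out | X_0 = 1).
q = 1

Mean offspring μ = 0·3/8 + 1·79/152 + 2·2/19 = 111/152 ≤ 1. For μ ≤ 1 with offspring not concentrated at 1, the Galton-Watson process goes extinct almost surely, so q = 1.
(Algebraic check: The pgf is f(s) = 3/8 + 79/152·s + 2/19·s². The extinction probability q is the smallest fixed point of f in [0, 1]. Setting s = f(s):
  2/19·s² + (79/152 − 1)·s + 3/8 = 0
  2/19·s² − (3/8 + 2/19)·s + 3/8 = 0
which factors as (s − 1)·(2/19·s − 3/8) = 0, giving roots s = 1 and s = (3/8)/(2/19) = 57/16. Since 57/16 ≥ 1, the smallest root in [0, 1] is s = 1.)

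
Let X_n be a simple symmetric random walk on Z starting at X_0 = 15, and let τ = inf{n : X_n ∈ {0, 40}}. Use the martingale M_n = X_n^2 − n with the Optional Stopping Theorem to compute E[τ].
E[τ] = 375

M_n = X_n^2 − n is a martingale (since E[X_{n+1}^2 | F_n] = X_n^2 + 1). By OST (τ has finite mean in a bounded region), E[M_τ] = E[M_0] = X_0^2 − 0 = 15^2 = 225. Also E[M_τ] = E[X_τ^2] − E[τ]. The walk exits at 0 or 40, with P(hit 40 first) = 15/40, so E[X_τ^2] = 40^2 · 15/40 + 0 = 600. Thus E[τ] = E[X_τ^2] − E[M_τ] = 600 − 225 = 375 = 15(40 − 15) = 375.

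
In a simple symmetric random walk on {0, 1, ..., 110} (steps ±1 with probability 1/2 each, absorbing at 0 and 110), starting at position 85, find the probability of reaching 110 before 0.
P(hit 110 before 0) = 85/110 = 17/22

Let u_k = P(hit 110 before 0 | start at k). Then u_0 = 0, u_110 = 1, and u_k = u_{k-1}/2 + u_{k+1}/2 for 1 ≤ k ≤ 109. This harmonic recurrence is solved by u_k = k/110, giving u_85 = 85/110 = 17/22.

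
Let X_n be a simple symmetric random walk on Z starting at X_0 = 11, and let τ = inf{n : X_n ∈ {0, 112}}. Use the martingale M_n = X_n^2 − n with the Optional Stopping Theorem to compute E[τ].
E[τ] = 1111

M_n = X_n^2 − n is a martingale (since E[X_{n+1}^2 | F_n] = X_n^2 + 1). By OST (τ has finite mean in a bounded region), E[M_τ] = E[M_0] = X_0^2 − 0 = 11^2 = 121. Also E[M_τ] = E[X_τ^2] − E[τ]. The walk exits at 0 or 112, with P(hit 112 first) = 11/112, so E[X_τ^2] = 112^2 · 11/112 + 0 = 1232. Thus E[τ] = E[X_τ^2] − E[M_τ] = 1232 − 121 = 1111 = 11(112 − 11) = 1111.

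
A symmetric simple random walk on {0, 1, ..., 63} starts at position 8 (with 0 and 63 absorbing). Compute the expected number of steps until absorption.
E[τ | X_0 = 8] = 440

Let v_k = E[τ | X_0 = k]. Boundary: v_0 = v_63 = 0. Recurrence: v_k = 1 + (v_{k-1} + v_{k+1})/2 for 1 ≤ k ≤ 62. The particular solution to v_k − (v_{k-1} + v_{k+1})/2 = 1 is v_k = −k^2. Adding homogeneous solution A + B k and matching boundaries gives v_k = k (63 − k). Substituting k = 8: v_8 = 8 · 55 = 440.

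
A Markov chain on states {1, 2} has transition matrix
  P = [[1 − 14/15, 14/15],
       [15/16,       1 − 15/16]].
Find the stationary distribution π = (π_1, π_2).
π_1 = 225/449, π_2 = 224/449

Solve πP = π with π_1 + π_2 = 1. From πP = π: π_1 · (1 − 14/15) + π_2 · 15/16 = π_1 ⇒ π_2 · 15/16 = π_1 · 14/15 ⇒ π_2/π_1 = (14/15)/(15/16) = 224/225. Together with π_1 + π_2 = 1:
  π_1 = (15/16)/(14/15 + 15/16) = (15/16)/(449/240) = 225/449,
  π_2 = (14/15)/(14/15 + 15/16) = (14/15)/(449/240) = 224/449.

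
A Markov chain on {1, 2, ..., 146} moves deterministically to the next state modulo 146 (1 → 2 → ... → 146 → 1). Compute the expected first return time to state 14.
E[T_14 | X_0 = 14] = 146

The chain cycles deterministically, so starting at state 14 it returns in exactly 146 steps. Equivalently, the stationary distribution is uniform π_j = 1/146 for every state j, so by Kac's formula E[T_14] = 1/π_14 = 146.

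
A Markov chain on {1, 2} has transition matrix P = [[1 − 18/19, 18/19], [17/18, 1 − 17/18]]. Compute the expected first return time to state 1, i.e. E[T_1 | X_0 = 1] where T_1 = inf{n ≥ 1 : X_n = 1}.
E[T_1 | X_0 = 1] = 1/π_1 = 647/323

For an irreducible recurrent Markov chain with stationary distribution π, E[T_i | X_0 = i] = 1/π_i (Kac's formula). Here π_1 = (17/18)/(18/19 + 17/18) = (17/18)/(647/342) = 323/647, so E[T_1 | X_0 = 1] = 1/π_1 = (18/19 + 17/18)/(17/18) = (647/342)/(17/18) = 647/323.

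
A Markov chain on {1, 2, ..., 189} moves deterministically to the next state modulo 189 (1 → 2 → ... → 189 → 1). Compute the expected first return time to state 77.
E[T_77 | X_0 = 77] = 189

The chain cycles deterministically, so starting at state 77 it returns in exactly 189 steps. Equivalently, the stationary distribution is uniform π_j = 1/189 for every state j, so by Kac's formula E[T_77] = 1/π_77 = 189.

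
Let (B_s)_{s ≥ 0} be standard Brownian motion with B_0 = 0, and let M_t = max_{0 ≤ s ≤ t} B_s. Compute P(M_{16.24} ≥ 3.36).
P(M_{16.24} ≥ 3.36) = 2·P(B_{16.24} ≥ 3.36) = 2(1 − Φ(3.36/√16.24)) ≈ 0.4044

By the reflection principle for Brownian motion, P(M_t ≥ a) = 2 · P(B_t ≥ a) for a ≥ 0. Since B_t ~ N(0, t), P(B_t ≥ 3.36) = 1 − Φ(3.36/√t) = 1 − Φ(3.36/√16.24) = 1 − Φ(0.8338). So
  P(M_{16.24} ≥ 3.36) = 2(1 − Φ(0.8338)) ≈ 0.4044.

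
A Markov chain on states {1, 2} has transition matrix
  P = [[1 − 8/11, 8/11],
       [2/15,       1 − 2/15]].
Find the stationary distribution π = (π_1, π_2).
π_1 = 11/71, π_2 = 60/71

Solve πP = π with π_1 + π_2 = 1. From πP = π: π_1 · (1 − 8/11) + π_2 · 2/15 = π_1 ⇒ π_2 · 2/15 = π_1 · 8/11 ⇒ π_2/π_1 = (8/11)/(2/15) = 60/11. Together with π_1 + π_2 = 1:
  π_1 = (2/15)/(8/11 + 2/15) = (2/15)/(142/165) = 11/71,
  π_2 = (8/11)/(8/11 + 2/15) = (8/11)/(142/165) = 60/71.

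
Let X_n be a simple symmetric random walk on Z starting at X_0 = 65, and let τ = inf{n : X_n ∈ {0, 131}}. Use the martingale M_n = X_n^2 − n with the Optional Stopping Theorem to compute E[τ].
E[τ] = 4290

M_n = X_n^2 − n is a martingale (since E[X_{n+1}^2 | F_n] = X_n^2 + 1). By OST (τ has finite mean in a bounded region), E[M_τ] = E[M_0] = X_0^2 − 0 = 65^2 = 4225. Also E[M_τ] = E[X_τ^2] − E[τ]. The walk exits at 0 or 131, with P(hit 131 first) = 65/131, so E[X_τ^2] = 131^2 · 65/131 + 0 = 8515. Thus E[τ] = E[X_τ^2] − E[M_τ] = 8515 − 4225 = 4290 = 65(131 − 65) = 4290.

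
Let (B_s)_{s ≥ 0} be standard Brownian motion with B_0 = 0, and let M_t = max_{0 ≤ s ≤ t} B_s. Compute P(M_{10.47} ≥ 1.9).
P(M_{10.47} ≥ 1.9) = 2·P(B_{10.47} ≥ 1.9) = 2(1 − Φ(1.9/√10.47)) ≈ 0.5571

By the reflection principle for Brownian motion, P(M_t ≥ a) = 2 · P(B_t ≥ a) for a ≥ 0. Since B_t ~ N(0, t), P(B_t ≥ 1.9) = 1 − Φ(1.9/√t) = 1 − Φ(1.9/√10.47) = 1 − Φ(0.5872). So
  P(M_{10.47} ≥ 1.9) = 2(1 − Φ(0.5872)) ≈ 0.5571.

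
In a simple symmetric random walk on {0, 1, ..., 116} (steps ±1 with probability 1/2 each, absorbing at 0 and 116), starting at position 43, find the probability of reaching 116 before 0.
P(hit 116 before 0) = 43/116

Let u_k = P(hit 116 before 0 | start at k). Then u_0 = 0, u_116 = 1, and u_k = u_{k-1}/2 + u_{k+1}/2 for 1 ≤ k ≤ 115. This harmonic recurrence is solved by u_k = k/116, giving u_43 = 43/116.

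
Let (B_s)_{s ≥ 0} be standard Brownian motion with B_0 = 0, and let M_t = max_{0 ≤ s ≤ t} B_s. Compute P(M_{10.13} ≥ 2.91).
P(M_{10.13} ≥ 2.91) = 2·P(B_{10.13} ≥ 2.91) = 2(1 − Φ(2.91/√10.13)) ≈ 0.3606

By the reflection principle for Brownian motion, P(M_t ≥ a) = 2 · P(B_t ≥ a) for a ≥ 0. Since B_t ~ N(0, t), P(B_t ≥ 2.91) = 1 − Φ(2.91/√t) = 1 − Φ(2.91/√10.13) = 1 − Φ(0.9143). So
  P(M_{10.13} ≥ 2.91) = 2(1 − Φ(0.9143)) ≈ 0.3606.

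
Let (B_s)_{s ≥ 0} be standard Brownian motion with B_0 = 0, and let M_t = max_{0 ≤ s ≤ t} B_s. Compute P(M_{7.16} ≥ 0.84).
P(M_{7.16} ≥ 0.84) = 2·P(B_{7.16} ≥ 0.84) = 2(1 − Φ(0.84/√7.16)) ≈ 0.7536

By the reflection principle for Brownian motion, P(M_t ≥ a) = 2 · P(B_t ≥ a) for a ≥ 0. Since B_t ~ N(0, t), P(B_t ≥ 0.84) = 1 − Φ(0.84/√t) = 1 − Φ(0.84/√7.16) = 1 − Φ(0.3139). So
  P(M_{7.16} ≥ 0.84) = 2(1 − Φ(0.3139)) ≈ 0.7536.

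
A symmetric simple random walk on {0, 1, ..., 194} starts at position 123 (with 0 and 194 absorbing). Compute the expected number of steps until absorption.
E[τ | X_0 = 123] = 8733

Let v_k = E[τ | X_0 = k]. Boundary: v_0 = v_194 = 0. Recurrence: v_k = 1 + (v_{k-1} + v_{k+1})/2 for 1 ≤ k ≤ 193. The particular solution to v_k − (v_{k-1} + v_{k+1})/2 = 1 is v_k = −k^2. Adding homogeneous solution A + B k and matching boundaries gives v_k = k (194 − k). Substituting k = 123: v_123 = 123 · 71 = 8733.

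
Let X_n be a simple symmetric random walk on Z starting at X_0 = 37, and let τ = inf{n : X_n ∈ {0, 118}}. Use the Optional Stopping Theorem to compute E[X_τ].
E[X_τ] = 37

X_n is a martingale and τ is a bounded-mean stopping time (indeed τ is finite a.s. with bounded expectation since the walk is in a bounded region). By the OST, E[X_τ] = E[X_0] = 37. Equivalently: E[X_τ] = 118 · P(hit 118 first) + 0 · P(hit 0 first) = 118 · (37/118) = 37.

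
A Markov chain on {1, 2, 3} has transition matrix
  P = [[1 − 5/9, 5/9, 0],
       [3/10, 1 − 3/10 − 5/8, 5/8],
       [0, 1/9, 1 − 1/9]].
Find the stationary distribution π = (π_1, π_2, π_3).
π = (108/1433, 200/1433, 1125/1433)

This is a birth-death chain on three states, which satisfies detailed balance: π_1 · P_{12} = π_2 · P_{21} and π_2 · P_{23} = π_3 · P_{32}.
From π_1 · 5/9 = π_2 · 3/10: π_2/π_1 = (5/9)/(3/10) = 50/27.
From π_2 · 5/8 = π_3 · 1/9: π_3/π_2 = (5/8)/(1/9) = 45/8.
Take π_1 proportional to 1; then unnormalized π = (1, 50/27, 125/12). Normalize by dividing by the sum 1433/108:
  π = (108/1433, 200/1433, 1125/1433).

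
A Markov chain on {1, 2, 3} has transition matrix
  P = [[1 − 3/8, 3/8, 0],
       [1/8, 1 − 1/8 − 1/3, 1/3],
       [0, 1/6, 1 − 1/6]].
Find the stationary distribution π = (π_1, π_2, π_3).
π = (1/10, 3/10, 3/5)

This is a birth-death chain on three states, which satisfies detailed balance: π_1 · P_{12} = π_2 · P_{21} and π_2 · P_{23} = π_3 · P_{32}.
From π_1 · 3/8 = π_2 · 1/8: π_2/π_1 = (3/8)/(1/8) = 3.
From π_2 · 1/3 = π_3 · 1/6: π_3/π_2 = (1/3)/(1/6) = 2.
Take π_1 proportional to 1; then unnormalized π = (1, 3, 6). Normalize by dividing by the sum 10:
  π = (1/10, 3/10, 3/5).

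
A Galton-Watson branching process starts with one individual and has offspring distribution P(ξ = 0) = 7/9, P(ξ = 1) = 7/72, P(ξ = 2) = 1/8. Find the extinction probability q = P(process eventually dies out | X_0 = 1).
q = 1

Mean offspring μ = 0·7/9 + 1·7/72 + 2·1/8 = 25/72 ≤ 1. For μ ≤ 1 with offspring not concentrated at 1, the Galton-Watson process goes extinct almost surely, so q = 1.
(Algebraic check: The pgf is f(s) = 7/9 + 7/72·s + 1/8·s². The extinction probability q is the smallest fixed point of f in [0, 1]. Setting s = f(s):
  1/8·s² + (7/72 − 1)·s + 7/9 = 0
  1/8·s² − (7/9 + 1/8)·s + 7/9 = 0
which factors as (s − 1)·(1/8·s − 7/9) = 0, giving roots s = 1 and s = (7/9)/(1/8) = 56/9. Since 56/9 ≥ 1, the smallest root in [0, 1] is s = 1.)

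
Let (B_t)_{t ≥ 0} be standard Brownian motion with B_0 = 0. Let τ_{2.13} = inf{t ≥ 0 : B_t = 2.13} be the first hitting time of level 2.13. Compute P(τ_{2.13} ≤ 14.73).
P(τ_{2.13} ≤ 14.73) = 2(1 − Φ(2.13/√14.73)) = 2(1 − Φ(0.5550)) ≈ 0.5789

By the reflection principle for standard BM, P(τ_b ≤ t) = 2 · P(B_t ≥ b). Since B_t ~ N(0, t), P(B_t ≥ 2.13) = 1 − Φ(2.13/√t) = 1 − Φ(2.13/√14.73) = 1 − Φ(0.5550) ≈ 0.28945. Doubling: P(τ_{2.13} ≤ 14.73) ≈ 2 · 0.28945 = 0.57890 ≈ 0.5789.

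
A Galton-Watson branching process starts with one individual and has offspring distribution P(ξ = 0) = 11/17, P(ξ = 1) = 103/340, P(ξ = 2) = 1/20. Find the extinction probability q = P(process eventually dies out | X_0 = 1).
q = 1

Mean offspring μ = 0·11/17 + 1·103/340 + 2·1/20 = 137/340 ≤ 1. For μ ≤ 1 with offspring not concentrated at 1, the Galton-Watson process goes extinct almost surely, so q = 1.
(Algebraic check: The pgf is f(s) = 11/17 + 103/340·s + 1/20·s². The extinction probability q is the smallest fixed point of f in [0, 1]. Setting s = f(s):
  1/20·s² + (103/340 − 1)·s + 11/17 = 0
  1/20·s² − (11/17 + 1/20)·s + 11/17 = 0
which factors as (s − 1)·(1/20·s − 11/17) = 0, giving roots s = 1 and s = (11/17)/(1/20) = 220/17. Since 220/17 ≥ 1, the smallest root in [0, 1] is s = 1.)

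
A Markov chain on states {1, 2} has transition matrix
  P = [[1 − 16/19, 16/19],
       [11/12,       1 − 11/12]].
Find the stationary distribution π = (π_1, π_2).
π_1 = 209/401, π_2 = 192/401

Solve πP = π with π_1 + π_2 = 1. From πP = π: π_1 · (1 − 16/19) + π_2 · 11/12 = π_1 ⇒ π_2 · 11/12 = π_1 · 16/19 ⇒ π_2/π_1 = (16/19)/(11/12) = 192/209. Together with π_1 + π_2 = 1:
  π_1 = (11/12)/(16/19 + 11/12) = (11/12)/(401/228) = 209/401,
  π_2 = (16/19)/(16/19 + 11/12) = (16/19)/(401/228) = 192/401.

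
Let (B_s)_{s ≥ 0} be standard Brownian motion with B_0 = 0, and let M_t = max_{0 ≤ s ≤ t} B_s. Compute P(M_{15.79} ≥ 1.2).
P(M_{15.79} ≥ 1.2) = 2·P(B_{15.79} ≥ 1.2) = 2(1 − Φ(1.2/√15.79)) ≈ 0.7627

By the reflection principle for Brownian motion, P(M_t ≥ a) = 2 · P(B_t ≥ a) for a ≥ 0. Since B_t ~ N(0, t), P(B_t ≥ 1.2) = 1 − Φ(1.2/√t) = 1 − Φ(1.2/√15.79) = 1 − Φ(0.3020). So
  P(M_{15.79} ≥ 1.2) = 2(1 − Φ(0.3020)) ≈ 0.7627.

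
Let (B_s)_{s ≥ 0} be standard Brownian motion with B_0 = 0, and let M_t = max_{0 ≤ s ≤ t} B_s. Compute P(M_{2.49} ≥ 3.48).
P(M_{2.49} ≥ 3.48) = 2·P(B_{2.49} ≥ 3.48) = 2(1 − Φ(3.48/√2.49)) ≈ 0.0274

By the reflection principle for Brownian motion, P(M_t ≥ a) = 2 · P(B_t ≥ a) for a ≥ 0. Since B_t ~ N(0, t), P(B_t ≥ 3.48) = 1 − Φ(3.48/√t) = 1 − Φ(3.48/√2.49) = 1 − Φ(2.2054). So
  P(M_{2.49} ≥ 3.48) = 2(1 − Φ(2.2054)) ≈ 0.0274.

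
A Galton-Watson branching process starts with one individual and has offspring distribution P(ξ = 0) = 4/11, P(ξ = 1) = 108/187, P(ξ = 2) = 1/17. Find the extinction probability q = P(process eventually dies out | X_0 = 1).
q = 1

Mean offspring μ = 0·4/11 + 1·108/187 + 2·1/17 = 130/187 ≤ 1. For μ ≤ 1 with offspring not concentrated at 1, the Galton-Watson process goes extinct almost surely, so q = 1.
(Algebraic check: The pgf is f(s) = 4/11 + 108/187·s + 1/17·s². The extinction probability q is the smallest fixed point of f in [0, 1]. Setting s = f(s):
  1/17·s² + (108/187 − 1)·s + 4/11 = 0
  1/17·s² − (4/11 + 1/17)·s + 4/11 = 0
which factors as (s − 1)·(1/17·s − 4/11) = 0, giving roots s = 1 and s = (4/11)/(1/17) = 68/11. Since 68/11 ≥ 1, the smallest root in [0, 1] is s = 1.)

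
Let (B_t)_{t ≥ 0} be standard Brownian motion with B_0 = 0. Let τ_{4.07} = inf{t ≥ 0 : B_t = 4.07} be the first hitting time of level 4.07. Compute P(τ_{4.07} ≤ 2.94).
P(τ_{4.07} ≤ 2.94) = 2(1 − Φ(4.07/√2.94)) = 2(1 − Φ(2.3737)) ≈ 0.0176

By the reflection principle for standard BM, P(τ_b ≤ t) = 2 · P(B_t ≥ b). Since B_t ~ N(0, t), P(B_t ≥ 4.07) = 1 − Φ(4.07/√t) = 1 − Φ(4.07/√2.94) = 1 − Φ(2.3737) ≈ 0.00881. Doubling: P(τ_{4.07} ≤ 2.94) ≈ 2 · 0.00881 = 0.01762 ≈ 0.0176.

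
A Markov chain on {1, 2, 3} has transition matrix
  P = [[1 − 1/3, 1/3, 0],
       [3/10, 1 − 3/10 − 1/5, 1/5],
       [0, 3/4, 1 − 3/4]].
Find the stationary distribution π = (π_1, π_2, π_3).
π = (27/65, 6/13, 8/65)

This is a birth-death chain on three states, which satisfies detailed balance: π_1 · P_{12} = π_2 · P_{21} and π_2 · P_{23} = π_3 · P_{32}.
From π_1 · 1/3 = π_2 · 3/10: π_2/π_1 = (1/3)/(3/10) = 10/9.
From π_2 · 1/5 = π_3 · 3/4: π_3/π_2 = (1/5)/(3/4) = 4/15.
Take π_1 proportional to 1; then unnormalized π = (1, 10/9, 8/27). Normalize by dividing by the sum 65/27:
  π = (27/65, 6/13, 8/65).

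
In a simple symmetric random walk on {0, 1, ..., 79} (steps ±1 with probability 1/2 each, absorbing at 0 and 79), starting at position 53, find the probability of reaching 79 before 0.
P(hit 79 before 0) = 53/79

Let u_k = P(hit 79 before 0 | start at k). Then u_0 = 0, u_79 = 1, and u_k = u_{k-1}/2 + u_{k+1}/2 for 1 ≤ k ≤ 78. This harmonic recurrence is solved by u_k = k/79, giving u_53 = 53/79.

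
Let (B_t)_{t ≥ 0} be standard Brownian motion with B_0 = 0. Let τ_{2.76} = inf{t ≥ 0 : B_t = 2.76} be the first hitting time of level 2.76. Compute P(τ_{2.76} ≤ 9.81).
P(τ_{2.76} ≤ 9.81) = 2(1 − Φ(2.76/√9.81)) = 2(1 − Φ(0.8812)) ≈ 0.3782

By the reflection principle for standard BM, P(τ_b ≤ t) = 2 · P(B_t ≥ b). Since B_t ~ N(0, t), P(B_t ≥ 2.76) = 1 − Φ(2.76/√t) = 1 − Φ(2.76/√9.81) = 1 − Φ(0.8812) ≈ 0.18910. Doubling: P(τ_{2.76} ≤ 9.81) ≈ 2 · 0.18910 = 0.37820 ≈ 0.3782.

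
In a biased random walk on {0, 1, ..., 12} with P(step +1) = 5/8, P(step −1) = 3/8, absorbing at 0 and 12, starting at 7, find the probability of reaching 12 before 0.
P(hit 12 before 0) = (1 − (3/5)^7) / (1 − (3/5)^12) = 118653125/121804592

Let u_k denote P(reach 12 before 0 | start at k). Boundary: u_0 = 0, u_12 = 1. Recurrence: u_k = 5/8·u_{k+1} + 3/8·u_{k-1} for 1 ≤ k ≤ 11. Try u_k = A + B·r^k with r = q/p = (3/8)/(5/8) = 3/5. Substitution satisfies the recurrence; boundary conditions give:
  u_k = (1 − r^k) / (1 − r^N) = (1 − (3/5)^7) / (1 − (3/5)^12) = 118653125/121804592.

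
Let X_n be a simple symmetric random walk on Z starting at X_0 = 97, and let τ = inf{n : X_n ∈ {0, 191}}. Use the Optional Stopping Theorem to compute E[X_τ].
E[X_τ] = 97

X_n is a martingale and τ is a bounded-mean stopping time (indeed τ is finite a.s. with bounded expectation since the walk is in a bounded region). By the OST, E[X_τ] = E[X_0] = 97. Equivalently: E[X_τ] = 191 · P(hit 191 first) + 0 · P(hit 0 first) = 191 · (97/191) = 97.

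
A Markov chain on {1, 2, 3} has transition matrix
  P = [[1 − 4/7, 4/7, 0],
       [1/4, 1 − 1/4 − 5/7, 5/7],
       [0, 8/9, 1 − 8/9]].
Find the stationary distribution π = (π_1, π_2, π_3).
π = (49/251, 112/251, 90/251)

This is a birth-death chain on three states, which satisfies detailed balance: π_1 · P_{12} = π_2 · P_{21} and π_2 · P_{23} = π_3 · P_{32}.
From π_1 · 4/7 = π_2 · 1/4: π_2/π_1 = (4/7)/(1/4) = 16/7.
From π_2 · 5/7 = π_3 · 8/9: π_3/π_2 = (5/7)/(8/9) = 45/56.
Take π_1 proportional to 1; then unnormalized π = (1, 16/7, 90/49). Normalize by dividing by the sum 251/49:
  π = (49/251, 112/251, 90/251).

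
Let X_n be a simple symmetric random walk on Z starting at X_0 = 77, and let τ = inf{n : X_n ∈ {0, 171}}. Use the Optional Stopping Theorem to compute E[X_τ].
E[X_τ] = 77

X_n is a martingale and τ is a bounded-mean stopping time (indeed τ is finite a.s. with bounded expectation since the walk is in a bounded region). By the OST, E[X_τ] = E[X_0] = 77. Equivalently: E[X_τ] = 171 · P(hit 171 first) + 0 · P(hit 0 first) = 171 · (77/171) = 77.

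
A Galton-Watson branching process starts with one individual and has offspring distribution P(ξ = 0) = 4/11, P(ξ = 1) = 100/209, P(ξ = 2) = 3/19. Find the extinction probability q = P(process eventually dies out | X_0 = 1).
q = 1

Mean offspring μ = 0·4/11 + 1·100/209 + 2·3/19 = 166/209 ≤ 1. For μ ≤ 1 with offspring not concentrated at 1, the Galton-Watson process goes extinct almost surely, so q = 1.
(Algebraic check: The pgf is f(s) = 4/11 + 100/209·s + 3/19·s². The extinction probability q is the smallest fixed point of f in [0, 1]. Setting s = f(s):
  3/19·s² + (100/209 − 1)·s + 4/11 = 0
  3/19·s² − (4/11 + 3/19)·s + 4/11 = 0
which factors as (s − 1)·(3/19·s − 4/11) = 0, giving roots s = 1 and s = (4/11)/(3/19) = 76/33. Since 76/33 ≥ 1, the smallest root in [0, 1] is s = 1.)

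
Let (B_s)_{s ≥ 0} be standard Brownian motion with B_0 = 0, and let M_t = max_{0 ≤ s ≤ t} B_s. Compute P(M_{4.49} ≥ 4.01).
P(M_{4.49} ≥ 4.01) = 2·P(B_{4.49} ≥ 4.01) = 2(1 − Φ(4.01/√4.49)) ≈ 0.0584

By the reflection principle for Brownian motion, P(M_t ≥ a) = 2 · P(B_t ≥ a) for a ≥ 0. Since B_t ~ N(0, t), P(B_t ≥ 4.01) = 1 − Φ(4.01/√t) = 1 − Φ(4.01/√4.49) = 1 − Φ(1.8924). So
  P(M_{4.49} ≥ 4.01) = 2(1 − Φ(1.8924)) ≈ 0.0584.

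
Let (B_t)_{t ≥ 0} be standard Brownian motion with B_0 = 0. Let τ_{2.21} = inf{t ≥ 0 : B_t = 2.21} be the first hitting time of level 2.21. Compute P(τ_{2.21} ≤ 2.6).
P(τ_{2.21} ≤ 2.6) = 2(1 − Φ(2.21/√2.6)) = 2(1 − Φ(1.3706)) ≈ 0.1705

By the reflection principle for standard BM, P(τ_b ≤ t) = 2 · P(B_t ≥ b). Since B_t ~ N(0, t), P(B_t ≥ 2.21) = 1 − Φ(2.21/√t) = 1 − Φ(2.21/√2.6) = 1 − Φ(1.3706) ≈ 0.08525. Doubling: P(τ_{2.21} ≤ 2.6) ≈ 2 · 0.08525 = 0.17050 ≈ 0.1705.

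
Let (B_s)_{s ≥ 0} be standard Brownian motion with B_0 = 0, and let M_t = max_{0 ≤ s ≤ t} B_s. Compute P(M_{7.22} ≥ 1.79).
P(M_{7.22} ≥ 1.79) = 2·P(B_{7.22} ≥ 1.79) = 2(1 − Φ(1.79/√7.22)) ≈ 0.5053

By the reflection principle for Brownian motion, P(M_t ≥ a) = 2 · P(B_t ≥ a) for a ≥ 0. Since B_t ~ N(0, t), P(B_t ≥ 1.79) = 1 − Φ(1.79/√t) = 1 − Φ(1.79/√7.22) = 1 − Φ(0.6662). So
  P(M_{7.22} ≥ 1.79) = 2(1 − Φ(0.6662)) ≈ 0.5053.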